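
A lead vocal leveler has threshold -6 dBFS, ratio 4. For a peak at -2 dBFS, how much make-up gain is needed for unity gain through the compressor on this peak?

Overshoot 4 dB → 4/4 = 1 dB after compression, so the compressed level is -6 + 1 = -5 dBFS.
Make-up = target − compressed = -2 − (-5) = 3 dB.

3 dB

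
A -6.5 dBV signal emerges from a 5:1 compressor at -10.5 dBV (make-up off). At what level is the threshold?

Gain reduction = -6.5 − (-10.5) = 4 dB; output overshoot = GR / (R − 1) = 4 / 4 = 1 dB.
Threshold = output − output overshoot = -10.5 − 1 = -11.5 dBV.

-11.5 dBV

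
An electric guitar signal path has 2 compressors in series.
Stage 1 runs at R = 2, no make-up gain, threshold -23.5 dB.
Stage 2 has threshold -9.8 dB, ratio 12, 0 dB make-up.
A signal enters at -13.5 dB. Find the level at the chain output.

-18.5 dB

Stage 1: -13.5 dB is 10 dB over -23.5 dB; at 2:1 that becomes 5 dB over, giving -18.5 dB.
Stage 2: -18.5 dB ≤ -9.8 dB, so stage 2 doesn't engage; output -18.5 dB.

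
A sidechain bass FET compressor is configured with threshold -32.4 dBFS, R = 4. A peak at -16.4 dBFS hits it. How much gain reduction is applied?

12 dB

-16.4 dBFS exceeds the threshold by 16 dB.
After 4:1 compression the overshoot becomes 16/4 = 4 dB.
Gain reduction = 16 − 4 = 12 dB.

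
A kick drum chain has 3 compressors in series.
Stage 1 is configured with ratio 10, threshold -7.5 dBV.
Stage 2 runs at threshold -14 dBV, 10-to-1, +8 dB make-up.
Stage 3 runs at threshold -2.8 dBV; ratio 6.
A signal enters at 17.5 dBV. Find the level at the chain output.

Stage 1: overshoot 25 dB → 25/10 = 2.5 dB → -5 dBV.
Stage 2: 9 dB above -14 dBV, reduced 10:1 to 0.9 dB above → -13.1 dBV; +8 dB make-up → -5.1 dBV.
Stage 3: -5.1 dBV ≤ -2.8 dBV, so stage 3 doesn't engage; output -5.1 dBV.

-5.1 dBV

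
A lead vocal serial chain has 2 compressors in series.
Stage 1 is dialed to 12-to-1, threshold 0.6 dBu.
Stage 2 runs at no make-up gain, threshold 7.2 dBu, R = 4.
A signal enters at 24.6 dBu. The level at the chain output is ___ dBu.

Stage 1: overshoot 24 dB → 24/12 = 2 dB → 2.6 dBu.
Stage 2: 2.6 dBu is at or below the 7.2 dBu threshold — no compression; output 2.6 dBu.

2.6 dBu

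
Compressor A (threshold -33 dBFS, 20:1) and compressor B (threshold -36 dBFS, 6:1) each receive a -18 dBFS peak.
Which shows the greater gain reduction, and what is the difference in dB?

B, by 0.75 dB

A: 15 dB over, compressed to 0.75 dB over, so 14.25 dB of GR.
B: 18 dB over, compressed to 3 dB over, so 15 dB of GR.
B reduces 0.75 dB more.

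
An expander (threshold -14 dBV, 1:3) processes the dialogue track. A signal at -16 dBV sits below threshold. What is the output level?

Below threshold, a 1:3 expander applies gain = (3−1)×(T − x) of attenuation.
(3−1) × 2 = 4 dB, so output = -16 − 4 = -20 dBV.

-20 dBV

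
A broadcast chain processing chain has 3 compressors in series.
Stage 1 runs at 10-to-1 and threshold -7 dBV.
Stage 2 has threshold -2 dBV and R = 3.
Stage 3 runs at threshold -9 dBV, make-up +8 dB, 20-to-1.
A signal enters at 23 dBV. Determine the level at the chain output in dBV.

-0.75 dBV

Stage 1: 23 dBV is 30 dB over -7 dBV; at 10:1 that becomes 3 dB over, giving -4 dBV.
Stage 2: -4 dBV ≤ -2 dBV, so stage 2 doesn't engage; output -4 dBV.
Stage 3: overshoot 5 dB → 5/20 = 0.25 dB → -8.75 dBV; +8 dB make-up → -0.75 dBV.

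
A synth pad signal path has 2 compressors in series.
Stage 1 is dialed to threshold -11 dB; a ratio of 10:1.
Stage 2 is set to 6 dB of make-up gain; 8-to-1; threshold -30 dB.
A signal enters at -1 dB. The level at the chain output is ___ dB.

Stage 1: -1 dB is 10 dB over -11 dB; at 10:1 that becomes 1 dB over, giving -10 dB.
Stage 2: 20 dB above -30 dB, reduced 8:1 to 2.5 dB above → -27.5 dB; +6 dB make-up → -21.5 dB.

-21.5 dB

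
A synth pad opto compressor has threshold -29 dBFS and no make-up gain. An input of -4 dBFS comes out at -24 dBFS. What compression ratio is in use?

Input overshoot = -4 − (-29) = 25 dB; output overshoot = -24 − (-29) = 5 dB.
Ratio = 25 / 5 = 5.

5:1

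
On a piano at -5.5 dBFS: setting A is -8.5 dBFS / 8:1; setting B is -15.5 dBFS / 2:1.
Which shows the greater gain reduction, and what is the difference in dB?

B, by 2.375 dB

A: 3 dB over, compressed to 0.375 dB over, so 2.625 dB of GR.
B: 10 dB over, compressed to 5 dB over, so 5 dB of GR.
Difference: 2.375 dB in favour of B.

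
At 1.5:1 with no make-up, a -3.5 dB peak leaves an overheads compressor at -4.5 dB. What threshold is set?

-6.5 dB

Let T be the threshold. Output overshoot = (input overshoot)/R, so -4.5 − T = (-3.5 − T)/1.5.
1.5·(-4.5 − T) = -3.5 − T → 0.5·T = -6.75 − (-3.5) = -3.25.
T = -3.25/0.5 = -6.5 dB.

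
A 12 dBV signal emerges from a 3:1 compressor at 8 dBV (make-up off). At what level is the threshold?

6 dBV

Let T be the threshold. Output overshoot = (input overshoot)/R, so 8 − T = (12 − T)/3.
3·(8 − T) = 12 − T → 2·T = 24 − 12 = 12.
T = 12/2 = 6 dBV.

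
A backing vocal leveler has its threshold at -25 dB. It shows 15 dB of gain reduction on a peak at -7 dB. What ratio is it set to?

Input overshoot = -7 − (-25) = 18 dB.
Output overshoot = 18 − 15 = 3 dB.
Ratio = input overshoot / output overshoot = 18 / 3 = 6.

6:1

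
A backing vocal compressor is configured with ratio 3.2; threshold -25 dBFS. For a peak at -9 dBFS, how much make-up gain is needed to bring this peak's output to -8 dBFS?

12 dB

Without make-up, output = threshold + overshoot/3.2 = -25 + 5 = -20 dBFS.
Gap to target: 12 dB.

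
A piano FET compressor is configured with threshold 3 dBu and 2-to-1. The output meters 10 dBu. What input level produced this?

17 dBu

Post-compression overshoot = 10 − 3 = 7 dB.
Before 2:1 compression the overshoot was 7 × 2 = 14 dB, so input = 3 + 14 = 17 dBu.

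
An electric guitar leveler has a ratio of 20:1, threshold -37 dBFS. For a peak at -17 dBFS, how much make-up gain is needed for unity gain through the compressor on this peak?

Without make-up, output = threshold + overshoot/20 = -37 + 1 = -36 dBFS.
Gap to target: 19 dB.

19 dB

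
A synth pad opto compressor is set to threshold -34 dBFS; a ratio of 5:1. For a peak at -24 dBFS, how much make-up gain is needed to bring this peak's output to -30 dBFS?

Overshoot 10 dB → 10/5 = 2 dB after compression, so the compressed level is -34 + 2 = -32 dBFS.
Make-up = target − compressed = -30 − (-32) = 2 dB.

2 dB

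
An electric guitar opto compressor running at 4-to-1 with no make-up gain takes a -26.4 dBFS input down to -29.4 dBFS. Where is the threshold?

Input is 4 dB above T (since output overshoot × R = input overshoot: (-29.4 − T)·4 = -26.4 − T gives T = -30.4 dBFS).
Check: -30.4 + (-26.4 − (-30.4))/4 = -30.4 + 1 = -29.4 dBFS. ✓

-30.4 dBFS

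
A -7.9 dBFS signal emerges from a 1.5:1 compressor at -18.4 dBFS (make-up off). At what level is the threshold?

-39.4 dBFS

Gain reduction = -7.9 − (-18.4) = 10.5 dB; output overshoot = GR / (R − 1) = 10.5 / 0.5 = 21 dB.
Threshold = output − output overshoot = -18.4 − 21 = -39.4 dBFS.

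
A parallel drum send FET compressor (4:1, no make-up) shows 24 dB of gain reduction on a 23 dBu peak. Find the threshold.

Gain reduction = 23 − (-1) = 24 dB; output overshoot = GR / (R − 1) = 24 / 3 = 8 dB.
Threshold = output − output overshoot = -1 − 8 = -9 dBu.

-9 dBu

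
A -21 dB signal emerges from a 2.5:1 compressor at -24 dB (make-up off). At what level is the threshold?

Input is 5 dB above T (since output overshoot × R = input overshoot: (-24 − T)·2.5 = -21 − T gives T = -26 dB).
Check: -26 + (-21 − (-26))/2.5 = -26 + 2 = -24 dB. ✓

-26 dB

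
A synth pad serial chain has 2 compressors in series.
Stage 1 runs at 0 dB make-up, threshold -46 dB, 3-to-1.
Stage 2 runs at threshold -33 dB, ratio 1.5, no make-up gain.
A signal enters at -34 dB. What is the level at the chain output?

Stage 1: -34 dB is 12 dB over -46 dB; at 3:1 that becomes 4 dB over, giving -42 dB.
Stage 2: -42 dB ≤ -33 dB, so stage 2 doesn't engage; output -42 dB.

-42 dB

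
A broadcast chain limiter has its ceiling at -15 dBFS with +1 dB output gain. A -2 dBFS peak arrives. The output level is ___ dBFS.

A brickwall limiter is an ∞:1 compressor: any input above the ceiling is clamped to -15 dBFS.
Output gain then adds 1 dB: -15 + 1 = -14 dBFS.

-14 dBFS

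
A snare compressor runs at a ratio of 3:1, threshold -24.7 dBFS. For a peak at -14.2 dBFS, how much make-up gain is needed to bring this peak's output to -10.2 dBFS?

11 dB

Without make-up, output = threshold + overshoot/3 = -24.7 + 3.5 = -21.2 dBFS.
Gap to target: 11 dB.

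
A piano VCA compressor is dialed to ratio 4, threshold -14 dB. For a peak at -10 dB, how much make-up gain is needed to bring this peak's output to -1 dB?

Overshoot 4 dB → 4/4 = 1 dB after compression, so the compressed level is -14 + 1 = -13 dB.
Make-up = target − compressed = -1 − (-13) = 12 dB.

12 dB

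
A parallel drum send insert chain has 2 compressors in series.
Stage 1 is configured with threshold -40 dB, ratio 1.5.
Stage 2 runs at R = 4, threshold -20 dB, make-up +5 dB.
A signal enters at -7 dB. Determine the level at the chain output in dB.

Stage 1: overshoot 33 dB → 33/1.5 = 22 dB → -18 dB.
Stage 2: overshoot 2 dB → 2/4 = 0.5 dB → -19.5 dB; +5 dB make-up → -14.5 dB.

-14.5 dB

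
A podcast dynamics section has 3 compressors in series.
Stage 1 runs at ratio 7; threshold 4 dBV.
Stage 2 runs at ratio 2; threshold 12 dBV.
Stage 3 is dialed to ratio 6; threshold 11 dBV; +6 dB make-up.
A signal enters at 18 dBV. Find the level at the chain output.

Stage 1: 18 dBV is 14 dB over 4 dBV; at 7:1 that becomes 2 dB over, giving 6 dBV.
Stage 2: below threshold (6 ≤ 12); passes unchanged; output 6 dBV.
Stage 3: below threshold (6 ≤ 11); passes unchanged; make-up brings it to 12 dBV.

12 dBV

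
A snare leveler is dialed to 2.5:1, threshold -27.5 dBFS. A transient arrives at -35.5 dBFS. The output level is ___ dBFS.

-35.5 dBFS

-35.5 dBFS is 8 dB below the -27.5 dBFS threshold, so no gain reduction is applied.
Output = input = -35.5 dBFS.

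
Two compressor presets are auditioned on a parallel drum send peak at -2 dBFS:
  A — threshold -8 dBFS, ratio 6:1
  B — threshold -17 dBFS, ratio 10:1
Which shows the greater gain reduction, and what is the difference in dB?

A: GR = 6 − 6/6 = 5 dB.
B: GR = 15 − 15/10 = 13.5 dB.
Difference: 8.5 dB in favour of B.

B, by 8.5 dB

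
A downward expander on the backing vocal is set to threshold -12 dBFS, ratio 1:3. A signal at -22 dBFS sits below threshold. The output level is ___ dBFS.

-42 dBFS

Undershoot = (-12) − (-22) = 10 dB.
At 1:3, that expands to 30 dB under threshold.
Output = -12 − 30 = -42 dBFS.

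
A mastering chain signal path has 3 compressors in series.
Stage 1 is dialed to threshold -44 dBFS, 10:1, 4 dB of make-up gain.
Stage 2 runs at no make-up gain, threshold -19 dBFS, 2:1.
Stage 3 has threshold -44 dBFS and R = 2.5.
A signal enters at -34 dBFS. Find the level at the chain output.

-42 dBFS

Stage 1: overshoot 10 dB → 10/10 = 1 dB → -43 dBFS; +4 dB make-up → -39 dBFS.
Stage 2: -39 dBFS ≤ -19 dBFS, so stage 2 doesn't engage; output -39 dBFS.
Stage 3: 5 dB above -44 dBFS, reduced 2.5:1 to 2 dB above → -42 dBFS.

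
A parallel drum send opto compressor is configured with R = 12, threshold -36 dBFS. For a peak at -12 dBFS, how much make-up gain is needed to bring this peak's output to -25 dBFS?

9 dB

The peak compresses to -36 + 24/12 = -34 dBFS.
To reach -25 dBFS requires -25 − (-34) = 9 dB of make-up.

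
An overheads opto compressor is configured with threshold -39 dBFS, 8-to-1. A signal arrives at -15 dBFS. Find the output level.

-36 dBFS

Overshoot: -15 − (-39) = 24 dB.
At 8:1 the overshoot is divided by 8, leaving 3 dB above threshold.
That puts the output at -36 dBFS.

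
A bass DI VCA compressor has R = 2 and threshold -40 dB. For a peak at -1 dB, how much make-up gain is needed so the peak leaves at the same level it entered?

Overshoot 39 dB → 39/2 = 19.5 dB after compression, so the compressed level is -40 + 19.5 = -20.5 dB.
Make-up = target − compressed = -1 − (-20.5) = 19.5 dB.

19.5 dB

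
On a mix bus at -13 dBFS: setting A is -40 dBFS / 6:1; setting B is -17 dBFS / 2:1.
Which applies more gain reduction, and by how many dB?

A, by 20.5 dB

A: 27 dB over, compressed to 4.5 dB over, so 22.5 dB of GR.
B: 4 dB over, compressed to 2 dB over, so 2 dB of GR.
A applies 20.5 dB more gain reduction.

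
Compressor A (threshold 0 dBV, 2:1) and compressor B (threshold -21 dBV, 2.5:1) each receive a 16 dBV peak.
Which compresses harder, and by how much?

A: 16 dB over, compressed to 8 dB over, so 8 dB of GR.
B: 37 dB over, compressed to 14.8 dB over, so 22.2 dB of GR.
B reduces 14.2 dB more.

B, by 14.2 dB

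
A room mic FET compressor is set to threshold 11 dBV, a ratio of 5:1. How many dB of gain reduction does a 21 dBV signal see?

8 dB

21 dBV exceeds the threshold by 10 dB.
At 5:1, output sits 10/5 = 2 dB above threshold.
GR = overshoot in − overshoot out = 10 − 2 = 8 dB.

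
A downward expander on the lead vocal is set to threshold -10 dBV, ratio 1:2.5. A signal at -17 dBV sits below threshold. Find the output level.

Below threshold, a 1:2.5 expander applies gain = (2.5−1)×(T − x) of attenuation.
(2.5−1) × 7 = 10.5 dB, so output = -17 − 10.5 = -27.5 dBV.

-27.5 dBV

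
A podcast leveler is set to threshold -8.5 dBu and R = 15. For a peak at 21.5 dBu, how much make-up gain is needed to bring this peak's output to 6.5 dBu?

13 dB

The peak compresses to -8.5 + 30/15 = -6.5 dBu.
To reach 6.5 dBu requires 6.5 − (-6.5) = 13 dB of make-up.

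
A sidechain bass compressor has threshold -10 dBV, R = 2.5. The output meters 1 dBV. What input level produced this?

Post-compression overshoot = 1 − (-10) = 11 dB.
Input overshoot = R × output overshoot = 27.5 dB → input = -10 + 27.5 = 17.5 dBV.

17.5 dBV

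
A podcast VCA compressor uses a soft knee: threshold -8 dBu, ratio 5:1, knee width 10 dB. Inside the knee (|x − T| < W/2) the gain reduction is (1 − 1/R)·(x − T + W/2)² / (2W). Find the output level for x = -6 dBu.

x − T + W/2 = -6 − (-8) + 5 = 7.
GR = (1 − 1/5) × 7² / 20 = 0.8 × 49 / 20 = 1.96 dB.
Output = -6 − 1.96 = -7.96 dBu.

-7.96 dBu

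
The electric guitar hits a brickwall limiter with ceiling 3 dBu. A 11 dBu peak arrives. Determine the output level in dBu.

At ∞:1, everything above 3 dBu is held at the ceiling.

3 dBu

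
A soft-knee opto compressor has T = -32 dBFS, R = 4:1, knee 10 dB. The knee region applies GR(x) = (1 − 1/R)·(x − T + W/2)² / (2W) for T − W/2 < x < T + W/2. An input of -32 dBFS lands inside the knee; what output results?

x − T + W/2 = -32 − (-32) + 5 = 5.
GR = (1 − 1/4) × 5² / 20 = 0.75 × 25 / 20 = 0.9375 dB.
Output = -32 − 0.9375 = -32.9375 dBFS.

-32.9375 dBFS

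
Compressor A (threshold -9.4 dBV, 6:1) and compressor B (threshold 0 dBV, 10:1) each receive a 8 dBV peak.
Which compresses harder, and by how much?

A, by 7.3 dB

A: overshoot 17.4 dB → output overshoot 2.9 dB → GR 14.5 dB.
B: overshoot 8 dB → output overshoot 0.8 dB → GR 7.2 dB.
A reduces 7.3 dB more.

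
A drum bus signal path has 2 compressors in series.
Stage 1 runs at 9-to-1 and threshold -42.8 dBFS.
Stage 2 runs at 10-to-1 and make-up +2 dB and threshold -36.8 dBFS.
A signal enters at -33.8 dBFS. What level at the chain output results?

-39.8 dBFS

Stage 1: 9 dB above -42.8 dBFS, reduced 9:1 to 1 dB above → -41.8 dBFS.
Stage 2: below threshold (-41.8 ≤ -36.8); passes unchanged; make-up brings it to -39.8 dBFS.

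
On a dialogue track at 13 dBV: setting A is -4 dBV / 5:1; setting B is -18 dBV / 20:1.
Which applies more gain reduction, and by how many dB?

A: GR = 17 − 17/5 = 13.6 dB.
B: GR = 31 − 31/20 = 29.45 dB.
B reduces 15.85 dB more.

B, by 15.85 dB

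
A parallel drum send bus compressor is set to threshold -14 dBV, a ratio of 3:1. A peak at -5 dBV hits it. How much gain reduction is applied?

The signal is 9 dB above threshold.
A 3:1 ratio leaves 3 dB of that excess.
Gain reduction = 9 − 3 = 6 dB.

6 dB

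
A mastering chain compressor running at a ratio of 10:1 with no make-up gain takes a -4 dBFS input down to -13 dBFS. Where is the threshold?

Let T be the threshold. Output overshoot = (input overshoot)/R, so -13 − T = (-4 − T)/10.
10·(-13 − T) = -4 − T → 9·T = -130 − (-4) = -126.
T = -126/9 = -14 dBFS.

-14 dBFS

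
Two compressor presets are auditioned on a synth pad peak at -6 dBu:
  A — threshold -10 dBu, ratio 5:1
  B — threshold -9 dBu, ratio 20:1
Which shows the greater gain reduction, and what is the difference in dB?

A, by 0.35 dB

A: overshoot 4 dB → output overshoot 0.8 dB → GR 3.2 dB.
B: overshoot 3 dB → output overshoot 0.15 dB → GR 2.85 dB.
Difference: 0.35 dB in favour of A.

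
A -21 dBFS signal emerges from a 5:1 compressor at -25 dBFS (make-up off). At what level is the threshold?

-26 dBFS

Input is 5 dB above T (since output overshoot × R = input overshoot: (-25 − T)·5 = -21 − T gives T = -26 dBFS).
Check: -26 + (-21 − (-26))/5 = -26 + 1 = -25 dBFS. ✓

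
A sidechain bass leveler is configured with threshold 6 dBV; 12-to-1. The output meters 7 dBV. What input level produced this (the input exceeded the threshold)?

That's 1 dB above the 6 dBV threshold.
Input overshoot = R × output overshoot = 12 dB → input = 6 + 12 = 18 dBV.

18 dBV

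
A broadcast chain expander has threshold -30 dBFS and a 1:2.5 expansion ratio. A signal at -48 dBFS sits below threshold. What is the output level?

-75 dBFS

The input is 18 dB below the -30 dBFS threshold.
A 1:2.5 expander multiplies undershoot by 2.5: 18 × 2.5 = 45 dB below threshold.
Output = -30 − 45 = -75 dBFS.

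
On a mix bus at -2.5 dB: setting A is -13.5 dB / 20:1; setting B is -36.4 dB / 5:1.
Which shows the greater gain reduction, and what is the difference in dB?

B, by 16.67 dB

A: 11 dB over, compressed to 0.55 dB over, so 10.45 dB of GR.
B: 33.9 dB over, compressed to 6.78 dB over, so 27.12 dB of GR.
Difference: 16.67 dB in favour of B.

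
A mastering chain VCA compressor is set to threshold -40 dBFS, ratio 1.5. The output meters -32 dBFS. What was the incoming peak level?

-28 dBFS

Post-compression overshoot = -32 − (-40) = 8 dB.
Before 1.5:1 compression the overshoot was 8 × 1.5 = 12 dB, so input = -40 + 12 = -28 dBFS.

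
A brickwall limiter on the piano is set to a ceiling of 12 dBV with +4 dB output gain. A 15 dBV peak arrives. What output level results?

16 dBV

At ∞:1, everything above 12 dBV is held at the ceiling.
Output gain then adds 4 dB: 12 + 4 = 16 dBV.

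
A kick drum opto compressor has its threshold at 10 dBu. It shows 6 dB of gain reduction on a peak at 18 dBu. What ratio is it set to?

4:1

Input overshoot = 18 − 10 = 8 dB.
Output overshoot = 8 − 6 = 2 dB.
Ratio = input overshoot / output overshoot = 8 / 2 = 4.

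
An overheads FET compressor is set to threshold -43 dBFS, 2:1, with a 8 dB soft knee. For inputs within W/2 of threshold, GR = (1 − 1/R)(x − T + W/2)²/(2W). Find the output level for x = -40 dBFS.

-41.53125 dBFS

x − T + W/2 = -40 − (-43) + 4 = 7.
GR = (1 − 1/2) × 7² / 16 = 0.5 × 49 / 16 = 1.53125 dB.
Output = -40 − 1.53125 = -41.53125 dBFS.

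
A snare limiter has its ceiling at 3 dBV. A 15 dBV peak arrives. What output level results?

A brickwall limiter is an ∞:1 compressor: any input above the ceiling is clamped to 3 dBV.

3 dBV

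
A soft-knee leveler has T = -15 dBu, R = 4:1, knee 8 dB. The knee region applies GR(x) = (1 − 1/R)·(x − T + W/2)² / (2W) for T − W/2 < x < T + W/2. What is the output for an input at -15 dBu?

-15.75 dBu

x − T + W/2 = -15 − (-15) + 4 = 4.
GR = (1 − 1/4) × 4² / 16 = 0.75 × 16 / 16 = 0.75 dB.
Output = -15 − 0.75 = -15.75 dBu.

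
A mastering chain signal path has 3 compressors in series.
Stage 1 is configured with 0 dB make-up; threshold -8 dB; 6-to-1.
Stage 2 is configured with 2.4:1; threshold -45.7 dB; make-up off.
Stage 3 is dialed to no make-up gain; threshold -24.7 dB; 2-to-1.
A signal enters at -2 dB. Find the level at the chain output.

Stage 1: -2 dB is 6 dB over -8 dB; at 6:1 that becomes 1 dB over, giving -7 dB.
Stage 2: -7 dB is 38.7 dB over -45.7 dB; at 2.4:1 that becomes 16.125 dB over, giving -29.575 dB.
Stage 3: below threshold (-29.575 ≤ -24.7); passes unchanged; output -29.575 dB.

-29.575 dB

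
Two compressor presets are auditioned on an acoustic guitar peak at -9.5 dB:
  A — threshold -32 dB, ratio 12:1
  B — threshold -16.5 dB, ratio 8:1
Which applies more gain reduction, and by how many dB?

A: 22.5 dB over, compressed to 1.875 dB over, so 20.625 dB of GR.
B: 7 dB over, compressed to 0.875 dB over, so 6.125 dB of GR.
Difference: 14.5 dB in favour of A.

A, by 14.5 dB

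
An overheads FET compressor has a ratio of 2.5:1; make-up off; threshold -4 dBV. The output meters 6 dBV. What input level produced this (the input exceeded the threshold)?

That's 10 dB above the -4 dBV threshold.
Undo the ratio: input overshoot = 10 × 2.5 = 25 dB, giving input = 21 dBV.

21 dBV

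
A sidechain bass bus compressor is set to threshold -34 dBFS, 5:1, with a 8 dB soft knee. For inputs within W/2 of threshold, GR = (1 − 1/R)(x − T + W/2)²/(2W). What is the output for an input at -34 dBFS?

-34.8 dBFS

x − T + W/2 = -34 − (-34) + 4 = 4.
GR = (1 − 1/5) × 4² / 16 = 0.8 × 16 / 16 = 0.8 dB.
Output = -34 − 0.8 = -34.8 dBFS.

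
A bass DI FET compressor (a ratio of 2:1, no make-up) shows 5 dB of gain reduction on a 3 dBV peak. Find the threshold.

-7 dBV

Input is 10 dB above T (since output overshoot × R = input overshoot: (-2 − T)·2 = 3 − T gives T = -7 dBV).
Check: -7 + (3 − (-7))/2 = -7 + 5 = -2 dBV. ✓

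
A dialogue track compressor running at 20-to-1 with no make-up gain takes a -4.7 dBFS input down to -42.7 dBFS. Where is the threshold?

Let T be the threshold. Output overshoot = (input overshoot)/R, so -42.7 − T = (-4.7 − T)/20.
20·(-42.7 − T) = -4.7 − T → 19·T = -854 − (-4.7) = -849.3.
T = -849.3/19 = -44.7 dBFS.

-44.7 dBFS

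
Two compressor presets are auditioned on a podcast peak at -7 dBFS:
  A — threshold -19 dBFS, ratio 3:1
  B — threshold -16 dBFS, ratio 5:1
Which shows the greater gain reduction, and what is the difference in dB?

A: 12 dB over, compressed to 4 dB over, so 8 dB of GR.
B: 9 dB over, compressed to 1.8 dB over, so 7.2 dB of GR.
A applies 0.8 dB more gain reduction.

A, by 0.8 dB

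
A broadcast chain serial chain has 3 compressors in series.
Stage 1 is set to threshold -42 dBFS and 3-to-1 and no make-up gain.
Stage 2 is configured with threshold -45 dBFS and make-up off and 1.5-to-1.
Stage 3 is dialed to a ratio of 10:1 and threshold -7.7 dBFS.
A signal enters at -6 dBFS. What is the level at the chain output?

-35 dBFS

Stage 1: 36 dB above -42 dBFS, reduced 3:1 to 12 dB above → -30 dBFS.
Stage 2: -30 dBFS is 15 dB over -45 dBFS; at 1.5:1 that becomes 10 dB over, giving -35 dBFS.
Stage 3: below threshold (-35 ≤ -7.7); passes unchanged; output -35 dBFS.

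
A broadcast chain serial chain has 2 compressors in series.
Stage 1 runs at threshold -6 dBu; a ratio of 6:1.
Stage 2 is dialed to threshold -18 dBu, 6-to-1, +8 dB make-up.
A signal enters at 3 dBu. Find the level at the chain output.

-7.75 dBu

Stage 1: 9 dB above -6 dBu, reduced 6:1 to 1.5 dB above → -4.5 dBu.
Stage 2: -4.5 dBu is 13.5 dB over -18 dBu; at 6:1 that becomes 2.25 dB over, giving -15.75 dBu; +8 dB make-up → -7.75 dBu.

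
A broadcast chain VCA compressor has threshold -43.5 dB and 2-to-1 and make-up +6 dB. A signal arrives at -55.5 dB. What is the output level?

-55.5 dB is 12 dB below the -43.5 dB threshold, so no gain reduction is applied.
Make-up gain adds 6 dB: -55.5 + 6 = -49.5 dB.

-49.5 dB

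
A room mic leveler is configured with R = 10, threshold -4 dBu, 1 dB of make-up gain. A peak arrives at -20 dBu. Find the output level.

-20 dBu is 16 dB below the -4 dBu threshold, so no gain reduction is applied.
Make-up gain adds 1 dB: -20 + 1 = -19 dBu.

-19 dBu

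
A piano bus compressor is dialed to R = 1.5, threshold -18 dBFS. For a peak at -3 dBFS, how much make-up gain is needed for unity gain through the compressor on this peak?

5 dB

The peak compresses to -18 + 15/1.5 = -8 dBFS.
To reach -3 dBFS requires -3 − (-8) = 5 dB of make-up.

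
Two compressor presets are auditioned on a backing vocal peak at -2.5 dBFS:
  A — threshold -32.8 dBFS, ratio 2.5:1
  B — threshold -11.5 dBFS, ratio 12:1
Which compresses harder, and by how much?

A: overshoot 30.3 dB → output overshoot 12.12 dB → GR 18.18 dB.
B: overshoot 9 dB → output overshoot 0.75 dB → GR 8.25 dB.
Difference: 9.93 dB in favour of A.

A, by 9.93 dB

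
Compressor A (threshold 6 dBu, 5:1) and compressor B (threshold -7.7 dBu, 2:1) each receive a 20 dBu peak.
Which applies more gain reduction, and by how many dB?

B, by 2.65 dB

A: 14 dB over, compressed to 2.8 dB over, so 11.2 dB of GR.
B: 27.7 dB over, compressed to 13.85 dB over, so 13.85 dB of GR.
B reduces 2.65 dB more.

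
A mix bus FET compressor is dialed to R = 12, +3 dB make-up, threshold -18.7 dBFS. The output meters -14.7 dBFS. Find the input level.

-6.7 dBFS

Before make-up, the level was -14.7 − 3 = -17.7 dBFS.
The compressed level sits -17.7 − (-18.7) = 1 dB over threshold.
Before 12:1 compression the overshoot was 1 × 12 = 12 dB, so input = -18.7 + 12 = -6.7 dBFS.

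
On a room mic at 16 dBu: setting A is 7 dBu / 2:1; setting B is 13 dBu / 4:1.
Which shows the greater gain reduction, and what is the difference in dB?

A, by 2.25 dB

A: overshoot 9 dB → output overshoot 4.5 dB → GR 4.5 dB.
B: overshoot 3 dB → output overshoot 0.75 dB → GR 2.25 dB.
A reduces 2.25 dB more.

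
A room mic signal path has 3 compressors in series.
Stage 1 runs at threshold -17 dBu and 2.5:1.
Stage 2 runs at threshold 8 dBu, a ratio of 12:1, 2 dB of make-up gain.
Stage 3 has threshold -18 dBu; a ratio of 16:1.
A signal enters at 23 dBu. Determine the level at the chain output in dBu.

-16.8125 dBu

Stage 1: overshoot 40 dB → 40/2.5 = 16 dB → -1 dBu.
Stage 2: -1 dBu ≤ 8 dBu, so stage 2 doesn't engage; make-up brings it to 1 dBu.
Stage 3: 1 dBu is 19 dB over -18 dBu; at 16:1 that becomes 1.1875 dB over, giving -16.8125 dBu.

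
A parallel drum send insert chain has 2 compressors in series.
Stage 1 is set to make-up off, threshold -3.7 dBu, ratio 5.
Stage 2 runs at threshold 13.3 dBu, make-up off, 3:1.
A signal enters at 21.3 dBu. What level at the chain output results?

Stage 1: overshoot 25 dB → 25/5 = 5 dB → 1.3 dBu.
Stage 2: below threshold (1.3 ≤ 13.3); passes unchanged; output 1.3 dBu.

1.3 dBu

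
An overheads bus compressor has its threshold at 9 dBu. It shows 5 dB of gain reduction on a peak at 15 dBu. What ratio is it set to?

Input overshoot = 15 − 9 = 6 dB.
Output overshoot = 6 − 5 = 1 dB.
Ratio = input overshoot / output overshoot = 6 / 1 = 6.

6:1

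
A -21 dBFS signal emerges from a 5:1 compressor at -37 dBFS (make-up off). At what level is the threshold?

-41 dBFS

Gain reduction = -21 − (-37) = 16 dB; output overshoot = GR / (R − 1) = 16 / 4 = 4 dB.
Threshold = output − output overshoot = -37 − 4 = -41 dBFS.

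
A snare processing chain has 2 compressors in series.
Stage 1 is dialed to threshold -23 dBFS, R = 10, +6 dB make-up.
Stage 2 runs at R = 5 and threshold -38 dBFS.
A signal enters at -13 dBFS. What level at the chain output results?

Stage 1: overshoot 10 dB → 10/10 = 1 dB → -22 dBFS; +6 dB make-up → -16 dBFS.
Stage 2: 22 dB above -38 dBFS, reduced 5:1 to 4.4 dB above → -33.6 dBFS.

-33.6 dBFS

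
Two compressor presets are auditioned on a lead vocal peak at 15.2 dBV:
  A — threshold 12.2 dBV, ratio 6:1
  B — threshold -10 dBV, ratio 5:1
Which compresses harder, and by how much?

A: GR = 3 − 3/6 = 2.5 dB.
B: GR = 25.2 − 25.2/5 = 20.16 dB.
Difference: 17.66 dB in favour of B.

B, by 17.66 dB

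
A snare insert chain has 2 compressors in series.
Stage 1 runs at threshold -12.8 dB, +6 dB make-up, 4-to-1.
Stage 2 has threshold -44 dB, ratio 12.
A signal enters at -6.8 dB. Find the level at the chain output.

Stage 1: -6.8 dB is 6 dB over -12.8 dB; at 4:1 that becomes 1.5 dB over, giving -11.3 dB; +6 dB make-up → -5.3 dB.
Stage 2: overshoot 38.7 dB → 38.7/12 = 3.225 dB → -40.775 dB.

-40.775 dB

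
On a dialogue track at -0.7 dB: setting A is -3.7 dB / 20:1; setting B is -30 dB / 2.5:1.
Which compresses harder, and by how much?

A: overshoot 3 dB → output overshoot 0.15 dB → GR 2.85 dB.
B: overshoot 29.3 dB → output overshoot 11.72 dB → GR 17.58 dB.
Difference: 14.73 dB in favour of B.

B, by 14.73 dB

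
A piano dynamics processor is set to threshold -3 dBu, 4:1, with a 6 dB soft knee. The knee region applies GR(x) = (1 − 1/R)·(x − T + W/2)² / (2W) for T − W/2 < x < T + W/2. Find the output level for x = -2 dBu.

x − T + W/2 = -2 − (-3) + 3 = 4.
GR = (1 − 1/4) × 4² / 12 = 0.75 × 16 / 12 = 1 dB.
Output = -2 − 1 = -3 dBu.

-3 dBu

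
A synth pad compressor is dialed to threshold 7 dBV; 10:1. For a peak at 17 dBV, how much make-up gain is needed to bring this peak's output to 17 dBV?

Without make-up, output = threshold + overshoot/10 = 7 + 1 = 8 dBV.
Gap to target: 9 dB.

9 dB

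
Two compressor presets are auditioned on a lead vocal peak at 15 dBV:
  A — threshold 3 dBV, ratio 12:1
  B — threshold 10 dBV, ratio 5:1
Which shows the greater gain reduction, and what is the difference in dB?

A, by 7 dB

A: 12 dB over, compressed to 1 dB over, so 11 dB of GR.
B: 5 dB over, compressed to 1 dB over, so 4 dB of GR.
Difference: 7 dB in favour of A.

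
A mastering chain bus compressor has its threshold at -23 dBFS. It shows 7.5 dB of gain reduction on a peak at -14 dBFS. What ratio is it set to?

Input overshoot = -14 − (-23) = 9 dB.
Output overshoot = 9 − 7.5 = 1.5 dB.
Ratio = input overshoot / output overshoot = 9 / 1.5 = 6.

6:1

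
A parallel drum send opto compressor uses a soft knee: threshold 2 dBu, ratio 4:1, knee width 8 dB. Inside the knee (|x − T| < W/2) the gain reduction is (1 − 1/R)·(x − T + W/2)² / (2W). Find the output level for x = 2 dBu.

1.25 dBu

x − T + W/2 = 2 − 2 + 4 = 4.
GR = (1 − 1/4) × 4² / 16 = 0.75 × 16 / 16 = 0.75 dB.
Output = 2 − 0.75 = 1.25 dBu.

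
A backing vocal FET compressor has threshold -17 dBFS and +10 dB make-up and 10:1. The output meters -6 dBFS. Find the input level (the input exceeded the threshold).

-7 dBFS

Before make-up, the level was -6 − 10 = -16 dBFS.
That's 1 dB above the -17 dBFS threshold.
Before 10:1 compression the overshoot was 1 × 10 = 10 dB, so input = -17 + 10 = -7 dBFS.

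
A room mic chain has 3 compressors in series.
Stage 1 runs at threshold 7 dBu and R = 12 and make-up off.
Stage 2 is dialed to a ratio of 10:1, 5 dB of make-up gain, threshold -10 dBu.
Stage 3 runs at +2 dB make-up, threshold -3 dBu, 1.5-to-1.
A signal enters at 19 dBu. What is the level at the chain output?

Stage 1: 19 dBu is 12 dB over 7 dBu; at 12:1 that becomes 1 dB over, giving 8 dBu.
Stage 2: 8 dBu is 18 dB over -10 dBu; at 10:1 that becomes 1.8 dB over, giving -8.2 dBu; +5 dB make-up → -3.2 dBu.
Stage 3: below threshold (-3.2 ≤ -3); passes unchanged; make-up brings it to -1.2 dBu.

-1.2 dBu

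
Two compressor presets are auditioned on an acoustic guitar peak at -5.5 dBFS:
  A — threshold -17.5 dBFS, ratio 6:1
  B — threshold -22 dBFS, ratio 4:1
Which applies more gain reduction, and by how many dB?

A: GR = 12 − 12/6 = 10 dB.
B: GR = 16.5 − 16.5/4 = 12.375 dB.
Difference: 2.375 dB in favour of B.

B, by 2.375 dB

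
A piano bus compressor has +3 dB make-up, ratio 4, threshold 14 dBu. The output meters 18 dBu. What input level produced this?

18 dBu

Stripping the +3 dB make-up gives 15 dBu at the gain stage.
That's 1 dB above the 14 dBu threshold.
Undo the ratio: input overshoot = 1 × 4 = 4 dB, giving input = 18 dBu.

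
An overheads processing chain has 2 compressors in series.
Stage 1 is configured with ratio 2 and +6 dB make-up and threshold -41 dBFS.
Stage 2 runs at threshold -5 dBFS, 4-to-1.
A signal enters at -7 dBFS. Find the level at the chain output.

-18 dBFS

Stage 1: 34 dB above -41 dBFS, reduced 2:1 to 17 dB above → -24 dBFS; +6 dB make-up → -18 dBFS.
Stage 2: below threshold (-18 ≤ -5); passes unchanged; output -18 dBFS.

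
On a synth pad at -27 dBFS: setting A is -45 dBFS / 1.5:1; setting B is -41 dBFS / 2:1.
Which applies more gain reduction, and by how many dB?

B, by 1 dB

A: overshoot 18 dB → output overshoot 12 dB → GR 6 dB.
B: overshoot 14 dB → output overshoot 7 dB → GR 7 dB.
Difference: 1 dB in favour of B.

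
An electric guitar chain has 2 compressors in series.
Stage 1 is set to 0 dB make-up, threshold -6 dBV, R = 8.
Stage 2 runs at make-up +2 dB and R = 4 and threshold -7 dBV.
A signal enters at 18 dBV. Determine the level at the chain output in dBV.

-4 dBV

Stage 1: overshoot 24 dB → 24/8 = 3 dB → -3 dBV.
Stage 2: 4 dB above -7 dBV, reduced 4:1 to 1 dB above → -6 dBV; +2 dB make-up → -4 dBV.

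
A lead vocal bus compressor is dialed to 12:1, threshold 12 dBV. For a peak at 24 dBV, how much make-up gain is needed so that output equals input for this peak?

The peak compresses to 12 + 12/12 = 13 dBV.
To reach 24 dBV requires 24 − 13 = 11 dB of make-up.

11 dB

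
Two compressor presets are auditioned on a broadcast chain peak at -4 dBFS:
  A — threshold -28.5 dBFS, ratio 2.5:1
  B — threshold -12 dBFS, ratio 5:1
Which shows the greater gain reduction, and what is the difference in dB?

A: overshoot 24.5 dB → output overshoot 9.8 dB → GR 14.7 dB.
B: overshoot 8 dB → output overshoot 1.6 dB → GR 6.4 dB.
Difference: 8.3 dB in favour of A.

A, by 8.3 dB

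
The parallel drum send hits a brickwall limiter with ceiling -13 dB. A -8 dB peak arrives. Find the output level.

At ∞:1, everything above -13 dB is held at the ceiling.

-13 dB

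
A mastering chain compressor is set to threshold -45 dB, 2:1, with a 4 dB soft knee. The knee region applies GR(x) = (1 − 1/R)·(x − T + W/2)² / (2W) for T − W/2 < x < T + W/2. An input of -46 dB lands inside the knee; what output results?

x − T + W/2 = -46 − (-45) + 2 = 1.
GR = (1 − 1/2) × 1² / 8 = 0.5 × 1 / 8 = 0.0625 dB.
Output = -46 − 0.0625 = -46.0625 dB.

-46.0625 dB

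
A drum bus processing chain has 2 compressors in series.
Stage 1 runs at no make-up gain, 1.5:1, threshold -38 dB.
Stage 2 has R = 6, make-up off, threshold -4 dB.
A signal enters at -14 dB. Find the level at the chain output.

-22 dB

Stage 1: -14 dB is 24 dB over -38 dB; at 1.5:1 that becomes 16 dB over, giving -22 dB.
Stage 2: -22 dB ≤ -4 dB, so stage 2 doesn't engage; output -22 dB.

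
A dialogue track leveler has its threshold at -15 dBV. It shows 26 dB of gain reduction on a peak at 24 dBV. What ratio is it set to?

3:1

Input overshoot = 24 − (-15) = 39 dB.
Output overshoot = 39 − 26 = 13 dB.
Ratio = input overshoot / output overshoot = 39 / 13 = 3.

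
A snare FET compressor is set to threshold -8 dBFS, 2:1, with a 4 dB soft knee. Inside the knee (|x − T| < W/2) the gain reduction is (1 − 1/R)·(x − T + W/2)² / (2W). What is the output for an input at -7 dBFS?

-7.5625 dBFS

x − T + W/2 = -7 − (-8) + 2 = 3.
GR = (1 − 1/2) × 3² / 8 = 0.5 × 9 / 8 = 0.5625 dB.
Output = -7 − 0.5625 = -7.5625 dBFS.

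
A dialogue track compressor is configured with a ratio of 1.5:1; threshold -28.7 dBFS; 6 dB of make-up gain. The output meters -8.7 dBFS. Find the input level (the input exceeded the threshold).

-7.7 dBFS

Remove make-up: -8.7 − 6 = -14.7 dBFS.
That's 14 dB above the -28.7 dBFS threshold.
Undo the ratio: input overshoot = 14 × 1.5 = 21 dB, giving input = -7.7 dBFS.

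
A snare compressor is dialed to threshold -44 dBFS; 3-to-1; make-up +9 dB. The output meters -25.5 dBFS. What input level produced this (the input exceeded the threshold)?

Remove make-up: -25.5 − 9 = -34.5 dBFS.
That's 9.5 dB above the -44 dBFS threshold.
Before 3:1 compression the overshoot was 9.5 × 3 = 28.5 dB, so input = -44 + 28.5 = -15.5 dBFS.

-15.5 dBFS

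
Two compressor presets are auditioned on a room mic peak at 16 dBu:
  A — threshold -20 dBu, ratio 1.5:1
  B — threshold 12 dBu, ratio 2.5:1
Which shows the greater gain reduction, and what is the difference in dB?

A: GR = 36 − 36/1.5 = 12 dB.
B: GR = 4 − 4/2.5 = 2.4 dB.
A applies 9.6 dB more gain reduction.

A, by 9.6 dB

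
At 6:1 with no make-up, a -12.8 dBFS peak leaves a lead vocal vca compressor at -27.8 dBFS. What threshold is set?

Input is 18 dB above T (since output overshoot × R = input overshoot: (-27.8 − T)·6 = -12.8 − T gives T = -30.8 dBFS).
Check: -30.8 + (-12.8 − (-30.8))/6 = -30.8 + 3 = -27.8 dBFS. ✓

-30.8 dBFS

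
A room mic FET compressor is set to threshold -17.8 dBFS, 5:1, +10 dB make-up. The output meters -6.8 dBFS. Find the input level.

-12.8 dBFS

Remove make-up: -6.8 − 10 = -16.8 dBFS.
That's 1 dB above the -17.8 dBFS threshold.
Undo the ratio: input overshoot = 1 × 5 = 5 dB, giving input = -12.8 dBFS.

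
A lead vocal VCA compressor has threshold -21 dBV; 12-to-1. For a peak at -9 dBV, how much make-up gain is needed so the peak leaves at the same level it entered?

Without make-up, output = threshold + overshoot/12 = -21 + 1 = -20 dBV.
Gap to target: 11 dB.

11 dB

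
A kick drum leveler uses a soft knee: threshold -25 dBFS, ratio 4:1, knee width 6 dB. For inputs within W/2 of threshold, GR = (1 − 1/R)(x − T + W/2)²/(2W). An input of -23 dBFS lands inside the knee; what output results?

x − T + W/2 = -23 − (-25) + 3 = 5.
GR = (1 − 1/4) × 5² / 12 = 0.75 × 25 / 12 = 1.5625 dB.
Output = -23 − 1.5625 = -24.5625 dBFS.

-24.5625 dBFS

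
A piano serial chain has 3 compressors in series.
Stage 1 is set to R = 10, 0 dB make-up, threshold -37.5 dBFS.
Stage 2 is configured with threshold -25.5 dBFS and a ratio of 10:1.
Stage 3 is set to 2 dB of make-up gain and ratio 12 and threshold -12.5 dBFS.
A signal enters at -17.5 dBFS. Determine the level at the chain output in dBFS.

-33.5 dBFS

Stage 1: overshoot 20 dB → 20/10 = 2 dB → -35.5 dBFS.
Stage 2: below threshold (-35.5 ≤ -25.5); passes unchanged; output -35.5 dBFS.
Stage 3: -35.5 dBFS is at or below the -12.5 dBFS threshold — no compression; make-up brings it to -33.5 dBFS.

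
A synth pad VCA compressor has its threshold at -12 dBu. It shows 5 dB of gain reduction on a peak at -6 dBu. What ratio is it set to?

Input overshoot = -6 − (-12) = 6 dB.
Output overshoot = 6 − 5 = 1 dB.
Ratio = input overshoot / output overshoot = 6 / 1 = 6.

6:1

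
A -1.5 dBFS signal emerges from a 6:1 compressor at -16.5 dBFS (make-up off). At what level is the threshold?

-19.5 dBFS

Let T be the threshold. Output overshoot = (input overshoot)/R, so -16.5 − T = (-1.5 − T)/6.
6·(-16.5 − T) = -1.5 − T → 5·T = -99 − (-1.5) = -97.5.
T = -97.5/5 = -19.5 dBFS.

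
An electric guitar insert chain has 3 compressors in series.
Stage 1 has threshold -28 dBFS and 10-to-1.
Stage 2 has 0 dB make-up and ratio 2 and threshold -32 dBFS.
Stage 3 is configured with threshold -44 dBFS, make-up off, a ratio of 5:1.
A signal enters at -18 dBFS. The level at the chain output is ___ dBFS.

-41.1 dBFS

Stage 1: overshoot 10 dB → 10/10 = 1 dB → -27 dBFS.
Stage 2: overshoot 5 dB → 5/2 = 2.5 dB → -29.5 dBFS.
Stage 3: overshoot 14.5 dB → 14.5/5 = 2.9 dB → -41.1 dBFS.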